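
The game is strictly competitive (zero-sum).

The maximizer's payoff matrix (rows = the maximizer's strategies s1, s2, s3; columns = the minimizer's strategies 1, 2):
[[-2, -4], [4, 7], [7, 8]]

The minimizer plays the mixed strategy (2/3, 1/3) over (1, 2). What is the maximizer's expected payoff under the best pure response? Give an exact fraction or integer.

22/3

s1: (-2)·(2/3) + (-4)·(1/3) = -8/3.
s2: (4)·(2/3) + (7)·(1/3) = 5.
s3: (7)·(2/3) + (8)·(1/3) = 22/3.
The best pure response is s3 with expected payoff 22/3.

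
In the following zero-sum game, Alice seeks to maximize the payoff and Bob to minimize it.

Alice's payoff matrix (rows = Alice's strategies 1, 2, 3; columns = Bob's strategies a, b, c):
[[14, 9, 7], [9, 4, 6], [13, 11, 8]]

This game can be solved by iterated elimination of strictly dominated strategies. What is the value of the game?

Column a is strictly dominated by b for Bob (9<14, 4<9, 11<13); eliminate a.
Row 2 is strictly dominated by row 1 (9>4, 7>6); eliminate 2.
Row 1 is strictly dominated by row 3 (11>9, 8>7); eliminate 1.
Column b is strictly dominated by c for Bob (8<11); eliminate b.
Only (3, c) remains, with payoff 8.

8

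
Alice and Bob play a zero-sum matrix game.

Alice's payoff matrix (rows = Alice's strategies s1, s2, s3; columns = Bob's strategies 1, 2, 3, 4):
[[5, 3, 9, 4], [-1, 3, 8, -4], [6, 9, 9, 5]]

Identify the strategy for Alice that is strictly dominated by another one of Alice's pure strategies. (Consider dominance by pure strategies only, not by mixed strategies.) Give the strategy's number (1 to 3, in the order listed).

2

Compare s2 with s3: 6 > -1, 9 > 3, 9 > 8, 5 > -4.
So s3 strictly dominates s2 for Alice; s2 is strictly dominated.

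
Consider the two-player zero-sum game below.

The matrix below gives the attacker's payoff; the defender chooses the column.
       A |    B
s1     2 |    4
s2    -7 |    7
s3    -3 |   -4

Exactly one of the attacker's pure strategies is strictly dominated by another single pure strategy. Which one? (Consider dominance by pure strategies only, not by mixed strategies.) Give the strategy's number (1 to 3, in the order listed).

Compare s3 with s1: 2 > -3, 4 > -4.
So s1 strictly dominates s3 for the attacker; s3 is strictly dominated.

3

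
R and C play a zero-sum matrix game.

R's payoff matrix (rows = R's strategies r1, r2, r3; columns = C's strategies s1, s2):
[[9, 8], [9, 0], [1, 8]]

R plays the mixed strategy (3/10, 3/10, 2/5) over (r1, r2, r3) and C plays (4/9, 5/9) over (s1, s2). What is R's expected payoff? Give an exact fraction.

256/45

Against (4/9, 5/9), each row's expected payoff is r1: 76/9; r2: 4; r3: 44/9.
Taking the (3/10, 3/10, 2/5)-weighted average: (3/10)·(76/9) + (3/10)·(4) + (2/5)·(44/9) = 256/45.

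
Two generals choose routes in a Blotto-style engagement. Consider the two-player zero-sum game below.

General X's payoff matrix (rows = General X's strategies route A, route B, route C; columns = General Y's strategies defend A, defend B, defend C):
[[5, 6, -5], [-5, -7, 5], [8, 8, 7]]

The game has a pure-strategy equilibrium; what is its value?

Row minima: -5, -7, 7 → General X's maximin is 7.
Column maxima: 8, 8, 7 → General Y's minimax is 7.
They coincide at (route C, defend C), so the value is 7.

7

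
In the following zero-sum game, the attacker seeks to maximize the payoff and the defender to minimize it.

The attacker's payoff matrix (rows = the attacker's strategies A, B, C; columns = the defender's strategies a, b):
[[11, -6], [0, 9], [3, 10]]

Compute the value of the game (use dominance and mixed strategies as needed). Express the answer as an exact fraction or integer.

Row B is strictly dominated by row C, so the attacker never plays it.
The remaining 2×2 game on (A, C) × (a, b) has no saddle point. Let the attacker play A with probability p; indifference gives 11p + 3(1−p) = −6p + 10(1−p), so p = 7/24.
Similarly the defender's optimal q on a is 2/3, and the value is 11·(2/3) + (-6)·(1/3) = 16/3.

16/3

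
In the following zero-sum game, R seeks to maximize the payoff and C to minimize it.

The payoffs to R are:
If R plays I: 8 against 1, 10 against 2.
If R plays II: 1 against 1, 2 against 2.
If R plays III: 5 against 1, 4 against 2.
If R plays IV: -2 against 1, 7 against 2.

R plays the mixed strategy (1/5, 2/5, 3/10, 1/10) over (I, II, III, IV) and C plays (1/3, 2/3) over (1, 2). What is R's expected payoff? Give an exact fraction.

127/30

Against (1/3, 2/3), each row's expected payoff is I: 28/3; II: 5/3; III: 13/3; IV: 4.
Taking the (1/5, 2/5, 3/10, 1/10)-weighted average: (1/5)·(28/3) + (2/5)·(5/3) + (3/10)·(13/3) + (1/10)·(4) = 127/30.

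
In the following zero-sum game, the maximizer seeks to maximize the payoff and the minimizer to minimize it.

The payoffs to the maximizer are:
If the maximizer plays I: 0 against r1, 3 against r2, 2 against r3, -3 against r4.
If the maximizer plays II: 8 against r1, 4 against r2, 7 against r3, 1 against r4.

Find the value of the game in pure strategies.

Row minima: -3, 1 → the maximizer's maximin is 1.
Column maxima: 8, 4, 7, 1 → the minimizer's minimax is 1.
They coincide at (II, r4), so the value is 1.

1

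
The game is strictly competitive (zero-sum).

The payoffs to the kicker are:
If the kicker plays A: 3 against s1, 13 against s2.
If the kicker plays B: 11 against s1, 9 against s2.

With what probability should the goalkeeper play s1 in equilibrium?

Row minima are 3 and 9, so the kicker's maximin is 9; column maxima are 11 and 13, so the goalkeeper's minimax is 11. These differ, so the equilibrium is in mixed strategies.
Let the goalkeeper play s1 with probability q. The kicker is indifferent when 3q + 13(1−q) = 11q + 9(1−q), giving q = 1/3.

1/3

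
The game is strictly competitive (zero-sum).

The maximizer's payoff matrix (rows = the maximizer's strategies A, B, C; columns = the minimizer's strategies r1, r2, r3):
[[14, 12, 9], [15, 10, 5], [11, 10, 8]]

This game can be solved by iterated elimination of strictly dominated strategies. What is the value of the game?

9

Column r2 is strictly dominated by r3 for the minimizer (9<12, 5<10, 8<10); eliminate r2.
Column r1 is strictly dominated by r3 for the minimizer (9<14, 5<15, 8<11); eliminate r1.
Row B is strictly dominated by row A (9>5); eliminate B.
Row C is strictly dominated by row A (9>8); eliminate C.
Only (A, r3) remains, with payoff 9.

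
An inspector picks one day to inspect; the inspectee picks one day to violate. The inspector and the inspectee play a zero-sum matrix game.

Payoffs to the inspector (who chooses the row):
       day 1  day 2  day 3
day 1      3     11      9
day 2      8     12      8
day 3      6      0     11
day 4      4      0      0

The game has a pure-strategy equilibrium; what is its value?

Row minima: 3, 8, 0, 0 → the inspector's maximin is 8.
Column maxima: 8, 12, 11 → the inspectee's minimax is 8.
They coincide at (day 2, day 1), so the value is 8.

8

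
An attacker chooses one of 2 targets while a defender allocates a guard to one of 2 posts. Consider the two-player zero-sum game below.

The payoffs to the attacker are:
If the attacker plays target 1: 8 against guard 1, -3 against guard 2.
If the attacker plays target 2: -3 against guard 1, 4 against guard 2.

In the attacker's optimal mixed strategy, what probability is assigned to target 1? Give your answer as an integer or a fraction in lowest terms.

7/18

Row minima are -3 and -3, so the attacker's maximin is -3; column maxima are 8 and 4, so the defender's minimax is 4. These differ, so the equilibrium is in mixed strategies.
Let the attacker play target 1 with probability p. The defender is indifferent when 8p − 3(1−p) = −3p + 4(1−p), giving p = 7/18.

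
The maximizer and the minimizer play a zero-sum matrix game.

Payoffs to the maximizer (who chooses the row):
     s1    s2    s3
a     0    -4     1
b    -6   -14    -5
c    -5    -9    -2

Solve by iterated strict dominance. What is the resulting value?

-4

Row b is strictly dominated by row a (0>-6, -4>-14, 1>-5); eliminate b.
Row c is strictly dominated by row a (0>-5, -4>-9, 1>-2); eliminate c.
Column s1 is strictly dominated by s2 for the minimizer (-4<0); eliminate s1.
Column s3 is strictly dominated by s2 for the minimizer (-4<1); eliminate s3.
Only (a, s2) remains, with payoff -4.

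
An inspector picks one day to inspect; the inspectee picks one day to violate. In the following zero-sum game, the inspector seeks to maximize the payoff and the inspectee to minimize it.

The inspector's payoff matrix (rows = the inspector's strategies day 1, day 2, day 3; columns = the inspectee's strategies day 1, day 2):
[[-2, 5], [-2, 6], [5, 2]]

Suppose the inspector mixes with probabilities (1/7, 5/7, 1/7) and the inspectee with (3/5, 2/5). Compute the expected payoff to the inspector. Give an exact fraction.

53/35

Against (3/5, 2/5), each row's expected payoff is day 1: 4/5; day 2: 6/5; day 3: 19/5.
Taking the (1/7, 5/7, 1/7)-weighted average: (1/7)·(4/5) + (5/7)·(6/5) + (1/7)·(19/5) = 53/35.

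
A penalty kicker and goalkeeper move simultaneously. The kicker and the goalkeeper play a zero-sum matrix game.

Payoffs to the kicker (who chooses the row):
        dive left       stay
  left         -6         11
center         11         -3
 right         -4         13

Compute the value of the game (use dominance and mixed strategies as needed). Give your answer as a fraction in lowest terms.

131/31

Row left is strictly dominated by row right, so the kicker never plays it.
The remaining 2×2 game on (center, right) × (dive left, stay) has no saddle point. Let the kicker play center with probability p; indifference gives 11p − 4(1−p) = −3p + 13(1−p), so p = 17/31.
Similarly the goalkeeper's optimal q on dive left is 16/31, and the value is 11·(16/31) + (-3)·(15/31) = 131/31.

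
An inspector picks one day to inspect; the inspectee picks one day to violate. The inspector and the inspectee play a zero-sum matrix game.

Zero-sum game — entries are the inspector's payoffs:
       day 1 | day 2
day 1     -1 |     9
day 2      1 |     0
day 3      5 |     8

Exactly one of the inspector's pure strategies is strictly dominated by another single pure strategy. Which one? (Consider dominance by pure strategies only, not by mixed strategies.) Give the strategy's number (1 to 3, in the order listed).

Compare day 2 with day 3: 5 > 1, 8 > 0.
So day 3 strictly dominates day 2 for the inspector; day 2 is strictly dominated.

2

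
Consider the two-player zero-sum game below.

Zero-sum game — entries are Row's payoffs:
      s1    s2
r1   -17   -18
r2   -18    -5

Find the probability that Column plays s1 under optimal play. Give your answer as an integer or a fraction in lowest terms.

Row minima are -18 and -18, so Row's maximin is -18; column maxima are -17 and -5, so Column's minimax is -17. These differ, so the equilibrium is in mixed strategies.
Let Column play s1 with probability q. Row is indifferent when −17q − 18(1−q) = −18q − 5(1−q), giving q = 13/14.

13/14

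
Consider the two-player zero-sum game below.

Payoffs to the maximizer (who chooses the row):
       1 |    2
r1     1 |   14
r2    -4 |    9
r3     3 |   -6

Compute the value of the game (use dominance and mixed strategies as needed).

Row r2 is strictly dominated by row r1, so the maximizer never plays it.
The remaining 2×2 game on (r1, r3) × (1, 2) has no saddle point. Let the maximizer play r1 with probability p; indifference gives p + 3(1−p) = 14p − 6(1−p), so p = 9/22.
Similarly the minimizer's optimal q on 1 is 10/11, and the value is 1·(10/11) + (14)·(1/11) = 24/11.

24/11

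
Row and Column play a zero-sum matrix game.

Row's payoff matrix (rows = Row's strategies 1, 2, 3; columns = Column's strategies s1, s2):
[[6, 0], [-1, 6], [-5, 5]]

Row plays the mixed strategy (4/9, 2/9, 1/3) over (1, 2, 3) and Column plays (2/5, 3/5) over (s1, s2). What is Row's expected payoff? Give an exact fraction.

Against (2/5, 3/5), each row's expected payoff is 1: 12/5; 2: 16/5; 3: 1.
Taking the (4/9, 2/9, 1/3)-weighted average: (4/9)·(12/5) + (2/9)·(16/5) + (1/3)·(1) = 19/9.

19/9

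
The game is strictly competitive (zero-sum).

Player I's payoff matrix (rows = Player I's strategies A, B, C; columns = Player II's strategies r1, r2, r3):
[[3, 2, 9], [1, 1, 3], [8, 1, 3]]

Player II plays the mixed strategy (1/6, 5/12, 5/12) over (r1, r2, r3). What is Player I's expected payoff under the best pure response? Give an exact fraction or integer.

61/12

A: (3)·(1/6) + (2)·(5/12) + (9)·(5/12) = 61/12.
B: (1)·(1/6) + (1)·(5/12) + (3)·(5/12) = 11/6.
C: (8)·(1/6) + (1)·(5/12) + (3)·(5/12) = 3.
The best pure response is A with expected payoff 61/12.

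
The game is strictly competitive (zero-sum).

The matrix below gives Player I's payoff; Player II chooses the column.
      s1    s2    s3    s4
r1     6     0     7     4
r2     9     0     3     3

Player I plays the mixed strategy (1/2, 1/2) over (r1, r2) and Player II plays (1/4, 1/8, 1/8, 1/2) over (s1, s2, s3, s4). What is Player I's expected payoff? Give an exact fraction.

Against (1/4, 1/8, 1/8, 1/2), each row's expected payoff is r1: 35/8; r2: 33/8.
Taking the (1/2, 1/2)-weighted average: (1/2)·(35/8) + (1/2)·(33/8) = 17/4.

17/4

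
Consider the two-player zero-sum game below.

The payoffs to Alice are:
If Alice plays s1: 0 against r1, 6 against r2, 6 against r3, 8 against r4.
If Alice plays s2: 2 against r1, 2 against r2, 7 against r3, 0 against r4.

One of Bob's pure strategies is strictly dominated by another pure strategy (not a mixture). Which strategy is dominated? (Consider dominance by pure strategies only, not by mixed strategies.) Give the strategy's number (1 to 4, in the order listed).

3

Bob prefers columns that give Alice less. Compare r3 with r1: 0 < 6, 2 < 7.
So r1 strictly dominates r3 for Bob; r3 is strictly dominated.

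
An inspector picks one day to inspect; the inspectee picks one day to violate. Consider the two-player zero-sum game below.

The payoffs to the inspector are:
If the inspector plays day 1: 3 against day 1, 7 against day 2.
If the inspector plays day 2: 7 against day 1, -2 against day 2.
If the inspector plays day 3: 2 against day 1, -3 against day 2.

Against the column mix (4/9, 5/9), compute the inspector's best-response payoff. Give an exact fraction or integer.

47/9

day 1: (3)·(4/9) + (7)·(5/9) = 47/9.
day 2: (7)·(4/9) + (-2)·(5/9) = 2.
day 3: (2)·(4/9) + (-3)·(5/9) = -7/9.
The best pure response is day 1 with expected payoff 47/9.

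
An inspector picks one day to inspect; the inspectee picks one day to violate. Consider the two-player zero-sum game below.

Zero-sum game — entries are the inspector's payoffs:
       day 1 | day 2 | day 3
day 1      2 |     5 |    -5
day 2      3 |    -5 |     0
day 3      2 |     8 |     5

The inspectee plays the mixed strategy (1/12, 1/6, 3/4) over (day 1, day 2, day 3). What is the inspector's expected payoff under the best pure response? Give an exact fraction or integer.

21/4

day 1: (2)·(1/12) + (5)·(1/6) + (-5)·(3/4) = -11/4.
day 2: (3)·(1/12) + (-5)·(1/6) + (0)·(3/4) = -7/12.
day 3: (2)·(1/12) + (8)·(1/6) + (5)·(3/4) = 21/4.
The best pure response is day 3 with expected payoff 21/4.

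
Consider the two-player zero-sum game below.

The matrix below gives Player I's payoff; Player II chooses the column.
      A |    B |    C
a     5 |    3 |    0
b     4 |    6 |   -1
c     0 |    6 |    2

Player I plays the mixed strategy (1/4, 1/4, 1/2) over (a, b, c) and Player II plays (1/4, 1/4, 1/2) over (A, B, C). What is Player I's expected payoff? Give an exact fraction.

Against (1/4, 1/4, 1/2), each row's expected payoff is a: 2; b: 2; c: 5/2.
Taking the (1/4, 1/4, 1/2)-weighted average: (1/4)·(2) + (1/4)·(2) + (1/2)·(5/2) = 9/4.

9/4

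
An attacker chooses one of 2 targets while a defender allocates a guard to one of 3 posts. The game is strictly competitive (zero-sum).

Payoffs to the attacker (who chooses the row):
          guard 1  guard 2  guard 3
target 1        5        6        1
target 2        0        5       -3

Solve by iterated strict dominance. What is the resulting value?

1

Column guard 2 is strictly dominated by guard 1 for the defender (5<6, 0<5); eliminate guard 2.
Column guard 1 is strictly dominated by guard 3 for the defender (1<5, -3<0); eliminate guard 1.
Row target 2 is strictly dominated by row target 1 (1>-3); eliminate target 2.
Only (target 1, guard 3) remains, with payoff 1.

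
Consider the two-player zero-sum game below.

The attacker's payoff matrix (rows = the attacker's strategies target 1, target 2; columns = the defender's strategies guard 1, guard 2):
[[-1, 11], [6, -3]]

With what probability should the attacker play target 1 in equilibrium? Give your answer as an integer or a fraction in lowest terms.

Row minima are -1 and -3, so the attacker's maximin is -1; column maxima are 6 and 11, so the defender's minimax is 6. These differ, so the equilibrium is in mixed strategies.
Let the attacker play target 1 with probability p. The defender is indifferent when −p + 6(1−p) = 11p − 3(1−p), giving p = 3/7.

3/7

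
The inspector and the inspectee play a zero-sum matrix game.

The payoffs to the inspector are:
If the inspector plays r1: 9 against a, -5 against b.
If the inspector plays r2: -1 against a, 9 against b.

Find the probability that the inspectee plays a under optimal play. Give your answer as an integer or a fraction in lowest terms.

Row minima are -5 and -1, so the inspector's maximin is -1; column maxima are 9 and 9, so the inspectee's minimax is 9. These differ, so the equilibrium is in mixed strategies.
Let the inspectee play a with probability q. The inspector is indifferent when 9q − 5(1−q) = −q + 9(1−q), giving q = 7/12.

7/12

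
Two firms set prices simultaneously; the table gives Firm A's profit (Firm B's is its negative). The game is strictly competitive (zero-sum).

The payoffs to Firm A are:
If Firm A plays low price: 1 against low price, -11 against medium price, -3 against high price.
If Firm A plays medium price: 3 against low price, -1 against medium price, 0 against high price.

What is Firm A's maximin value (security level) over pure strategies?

The worst-case payoff for each row is low price: -11, medium price: -1.
The best of these is -1.

-1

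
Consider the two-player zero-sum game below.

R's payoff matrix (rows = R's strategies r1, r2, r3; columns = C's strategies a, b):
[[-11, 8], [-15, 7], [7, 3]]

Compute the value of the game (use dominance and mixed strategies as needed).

89/23

Row r2 is strictly dominated by row r1, so R never plays it.
The remaining 2×2 game on (r1, r3) × (a, b) has no saddle point. Let R play r1 with probability p; indifference gives −11p + 7(1−p) = 8p + 3(1−p), so p = 4/23.
Similarly C's optimal q on a is 5/23, and the value is -11·(5/23) + (8)·(18/23) = 89/23.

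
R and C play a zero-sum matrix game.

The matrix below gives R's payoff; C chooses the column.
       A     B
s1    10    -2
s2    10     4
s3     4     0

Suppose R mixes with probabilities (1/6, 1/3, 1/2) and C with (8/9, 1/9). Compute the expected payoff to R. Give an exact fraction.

Against (8/9, 1/9), each row's expected payoff is s1: 26/3; s2: 28/3; s3: 32/9.
Taking the (1/6, 1/3, 1/2)-weighted average: (1/6)·(26/3) + (1/3)·(28/3) + (1/2)·(32/9) = 19/3.

19/3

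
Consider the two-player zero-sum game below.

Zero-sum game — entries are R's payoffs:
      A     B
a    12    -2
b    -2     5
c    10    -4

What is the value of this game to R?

8/3

Row c is strictly dominated by row a, so R never plays it.
The remaining 2×2 game on (a, b) × (A, B) has no saddle point. Let R play a with probability p; indifference gives 12p − 2(1−p) = −2p + 5(1−p), so p = 1/3.
Similarly C's optimal q on A is 1/3, and the value is 12·(1/3) + (-2)·(2/3) = 8/3.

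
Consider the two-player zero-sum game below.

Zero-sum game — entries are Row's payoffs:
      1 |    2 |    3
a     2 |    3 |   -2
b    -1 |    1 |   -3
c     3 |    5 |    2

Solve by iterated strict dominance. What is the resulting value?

2

Column 2 is strictly dominated by 1 for Column (2<3, -1<1, 3<5); eliminate 2.
Column 1 is strictly dominated by 3 for Column (-2<2, -3<-1, 2<3); eliminate 1.
Row b is strictly dominated by row a (-2>-3); eliminate b.
Row a is strictly dominated by row c (2>-2); eliminate a.
Only (c, 3) remains, with payoff 2.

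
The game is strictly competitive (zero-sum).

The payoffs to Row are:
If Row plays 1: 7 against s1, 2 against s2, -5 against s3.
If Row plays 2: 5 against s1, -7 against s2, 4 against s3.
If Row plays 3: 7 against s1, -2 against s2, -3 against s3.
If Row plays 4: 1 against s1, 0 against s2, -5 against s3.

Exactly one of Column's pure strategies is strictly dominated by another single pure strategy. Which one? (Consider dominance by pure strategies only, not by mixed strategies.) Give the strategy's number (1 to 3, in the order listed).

Column prefers columns that give Row less. Compare s1 with s2: 2 < 7, -7 < 5, -2 < 7, 0 < 1.
So s2 strictly dominates s1 for Column; s1 is strictly dominated.

1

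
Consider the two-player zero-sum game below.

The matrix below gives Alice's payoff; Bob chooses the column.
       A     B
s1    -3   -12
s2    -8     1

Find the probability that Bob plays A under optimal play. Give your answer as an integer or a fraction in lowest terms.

13/18

Row minima are -12 and -8, so Alice's maximin is -8; column maxima are -3 and 1, so Bob's minimax is -3. These differ, so the equilibrium is in mixed strategies.
Let Bob play A with probability q. Alice is indifferent when −3q − 12(1−q) = −8q + (1−q), giving q = 13/18.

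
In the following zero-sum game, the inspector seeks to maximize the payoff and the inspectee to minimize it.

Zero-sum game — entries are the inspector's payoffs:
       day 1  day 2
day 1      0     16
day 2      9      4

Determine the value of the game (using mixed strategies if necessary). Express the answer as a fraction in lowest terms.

48/7

Row minima are 0 and 4, so the inspector's maximin is 4; column maxima are 9 and 16, so the inspectee's minimax is 9. These differ, so the equilibrium is in mixed strategies.
Let the inspector play day 1 with probability p. The inspectee is indifferent when 9(1−p) = 16p + 4(1−p), giving p = 5/21.
Let the inspectee play day 1 with probability q. The inspector is indifferent when 16(1−q) = 9q + 4(1−q), giving q = 4/7.
The value is 0·(4/7) + (16)·(3/7) = 48/7.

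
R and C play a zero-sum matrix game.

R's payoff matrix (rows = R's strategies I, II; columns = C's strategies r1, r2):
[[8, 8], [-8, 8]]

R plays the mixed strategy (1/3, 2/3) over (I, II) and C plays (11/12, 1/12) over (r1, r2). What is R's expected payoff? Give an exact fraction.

-16/9

Against (11/12, 1/12), each row's expected payoff is I: 8; II: -20/3.
Taking the (1/3, 2/3)-weighted average: (1/3)·(8) + (2/3)·(-20/3) = -16/9.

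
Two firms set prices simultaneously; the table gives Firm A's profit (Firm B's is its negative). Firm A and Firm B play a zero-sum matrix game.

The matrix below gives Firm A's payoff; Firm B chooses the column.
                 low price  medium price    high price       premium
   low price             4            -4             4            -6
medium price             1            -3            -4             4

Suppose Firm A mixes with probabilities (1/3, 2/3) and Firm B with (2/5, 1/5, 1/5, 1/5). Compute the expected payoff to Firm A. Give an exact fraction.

Against (2/5, 1/5, 1/5, 1/5), each row's expected payoff is low price: 2/5; medium price: -1/5.
Taking the (1/3, 2/3)-weighted average: (1/3)·(2/5) + (2/3)·(-1/5) = 0.

0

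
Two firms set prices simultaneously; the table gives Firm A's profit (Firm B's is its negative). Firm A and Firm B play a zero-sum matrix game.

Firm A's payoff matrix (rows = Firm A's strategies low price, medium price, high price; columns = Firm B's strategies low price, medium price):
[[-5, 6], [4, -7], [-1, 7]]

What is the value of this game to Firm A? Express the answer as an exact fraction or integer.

21/19

Row low price is strictly dominated by row high price, so Firm A never plays it.
The remaining 2×2 game on (medium price, high price) × (low price, medium price) has no saddle point. Let Firm A play medium price with probability p; indifference gives 4p − (1−p) = −7p + 7(1−p), so p = 8/19.
Similarly Firm B's optimal q on low price is 14/19, and the value is 4·(14/19) + (-7)·(5/19) = 21/19.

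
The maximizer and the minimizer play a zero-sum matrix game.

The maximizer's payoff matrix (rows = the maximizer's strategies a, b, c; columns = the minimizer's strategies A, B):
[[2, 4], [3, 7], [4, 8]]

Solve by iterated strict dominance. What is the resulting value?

Row a is strictly dominated by row b (3>2, 7>4); eliminate a.
Row b is strictly dominated by row c (4>3, 8>7); eliminate b.
Column B is strictly dominated by A for the minimizer (4<8); eliminate B.
Only (c, A) remains, with payoff 4.

4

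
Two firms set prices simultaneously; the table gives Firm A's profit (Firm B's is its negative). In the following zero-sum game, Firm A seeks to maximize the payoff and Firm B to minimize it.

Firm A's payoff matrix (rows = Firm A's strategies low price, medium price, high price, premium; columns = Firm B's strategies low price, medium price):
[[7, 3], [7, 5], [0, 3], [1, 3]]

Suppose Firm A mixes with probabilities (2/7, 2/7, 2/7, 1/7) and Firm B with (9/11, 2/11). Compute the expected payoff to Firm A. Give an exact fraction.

311/77

Against (9/11, 2/11), each row's expected payoff is low price: 69/11; medium price: 73/11; high price: 6/11; premium: 15/11.
Taking the (2/7, 2/7, 2/7, 1/7)-weighted average: (2/7)·(69/11) + (2/7)·(73/11) + (2/7)·(6/11) + (1/7)·(15/11) = 311/77.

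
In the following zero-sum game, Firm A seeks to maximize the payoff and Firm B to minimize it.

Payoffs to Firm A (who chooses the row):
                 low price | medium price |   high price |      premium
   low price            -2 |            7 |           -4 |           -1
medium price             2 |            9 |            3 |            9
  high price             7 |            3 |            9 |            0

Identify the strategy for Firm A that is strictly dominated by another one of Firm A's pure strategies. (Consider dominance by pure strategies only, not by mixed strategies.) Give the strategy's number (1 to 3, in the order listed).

Compare low price with medium price: 2 > -2, 9 > 7, 3 > -4, 9 > -1.
So medium price strictly dominates low price for Firm A; low price is strictly dominated.

1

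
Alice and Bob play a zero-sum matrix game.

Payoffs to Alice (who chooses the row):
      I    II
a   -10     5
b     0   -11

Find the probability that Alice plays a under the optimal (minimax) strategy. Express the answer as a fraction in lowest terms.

11/26

Row minima are -10 and -11, so Alice's maximin is -10; column maxima are 0 and 5, so Bob's minimax is 0. These differ, so the equilibrium is in mixed strategies.
Let Alice play a with probability p. Bob is indifferent when −10p = 5p − 11(1−p), giving p = 11/26.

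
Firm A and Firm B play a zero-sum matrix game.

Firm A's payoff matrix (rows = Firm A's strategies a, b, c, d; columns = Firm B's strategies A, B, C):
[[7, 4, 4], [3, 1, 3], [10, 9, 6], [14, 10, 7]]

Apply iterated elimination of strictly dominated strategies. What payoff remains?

7

Row b is strictly dominated by row a (7>3, 4>1, 4>3); eliminate b.
Row c is strictly dominated by row d (14>10, 10>9, 7>6); eliminate c.
Row a is strictly dominated by row d (14>7, 10>4, 7>4); eliminate a.
Column A is strictly dominated by B for Firm B (10<14); eliminate A.
Column B is strictly dominated by C for Firm B (7<10); eliminate B.
Only (d, C) remains, with payoff 7.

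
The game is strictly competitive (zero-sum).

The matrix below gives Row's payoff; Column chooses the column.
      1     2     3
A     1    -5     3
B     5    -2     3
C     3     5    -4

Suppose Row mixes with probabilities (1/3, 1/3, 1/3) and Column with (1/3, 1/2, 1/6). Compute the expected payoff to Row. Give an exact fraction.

Against (1/3, 1/2, 1/6), each row's expected payoff is A: -5/3; B: 7/6; C: 17/6.
Taking the (1/3, 1/3, 1/3)-weighted average: (1/3)·(-5/3) + (1/3)·(7/6) + (1/3)·(17/6) = 7/9.

7/9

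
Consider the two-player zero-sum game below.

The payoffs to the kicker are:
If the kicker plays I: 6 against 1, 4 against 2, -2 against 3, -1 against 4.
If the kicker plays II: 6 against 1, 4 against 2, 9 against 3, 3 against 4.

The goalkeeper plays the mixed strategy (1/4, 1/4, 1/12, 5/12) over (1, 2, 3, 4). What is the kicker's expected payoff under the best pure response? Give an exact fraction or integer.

I: (6)·(1/4) + (4)·(1/4) + (-2)·(1/12) + (-1)·(5/12) = 23/12.
II: (6)·(1/4) + (4)·(1/4) + (9)·(1/12) + (3)·(5/12) = 9/2.
The best pure response is II with expected payoff 9/2.

9/2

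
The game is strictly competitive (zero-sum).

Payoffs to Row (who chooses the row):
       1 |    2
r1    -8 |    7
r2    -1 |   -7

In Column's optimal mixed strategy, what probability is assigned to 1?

Row minima are -8 and -7, so Row's maximin is -7; column maxima are -1 and 7, so Column's minimax is -1. These differ, so the equilibrium is in mixed strategies.
Let Column play 1 with probability q. Row is indifferent when −8q + 7(1−q) = −q − 7(1−q), giving q = 2/3.

2/3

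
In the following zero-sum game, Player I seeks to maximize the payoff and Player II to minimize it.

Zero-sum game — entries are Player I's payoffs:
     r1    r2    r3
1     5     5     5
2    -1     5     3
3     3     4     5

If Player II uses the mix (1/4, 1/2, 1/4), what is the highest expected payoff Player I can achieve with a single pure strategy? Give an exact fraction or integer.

1: (5)·(1/4) + (5)·(1/2) + (5)·(1/4) = 5.
2: (-1)·(1/4) + (5)·(1/2) + (3)·(1/4) = 3.
3: (3)·(1/4) + (4)·(1/2) + (5)·(1/4) = 4.
The best pure response is 1 with expected payoff 5.

5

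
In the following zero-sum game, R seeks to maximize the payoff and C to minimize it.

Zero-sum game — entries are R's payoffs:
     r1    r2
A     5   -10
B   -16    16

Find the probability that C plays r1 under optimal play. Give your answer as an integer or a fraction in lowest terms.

26/47

Row minima are -10 and -16, so R's maximin is -10; column maxima are 5 and 16, so C's minimax is 5. These differ, so the equilibrium is in mixed strategies.
Let C play r1 with probability q. R is indifferent when 5q − 10(1−q) = −16q + 16(1−q), giving q = 26/47.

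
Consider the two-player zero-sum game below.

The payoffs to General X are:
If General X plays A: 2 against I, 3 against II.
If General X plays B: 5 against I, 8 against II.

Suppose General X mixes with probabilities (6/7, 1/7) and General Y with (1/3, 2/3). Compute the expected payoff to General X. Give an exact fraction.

23/7

Against (1/3, 2/3), each row's expected payoff is A: 8/3; B: 7.
Taking the (6/7, 1/7)-weighted average: (6/7)·(8/3) + (1/7)·(7) = 23/7.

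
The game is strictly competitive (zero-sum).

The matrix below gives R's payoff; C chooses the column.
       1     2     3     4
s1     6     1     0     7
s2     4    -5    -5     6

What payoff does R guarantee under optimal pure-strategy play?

0

Row minima: 0, -5 → R's maximin is 0.
Column maxima: 6, 1, 0, 7 → C's minimax is 0.
They coincide at (s1, 3), so the value is 0.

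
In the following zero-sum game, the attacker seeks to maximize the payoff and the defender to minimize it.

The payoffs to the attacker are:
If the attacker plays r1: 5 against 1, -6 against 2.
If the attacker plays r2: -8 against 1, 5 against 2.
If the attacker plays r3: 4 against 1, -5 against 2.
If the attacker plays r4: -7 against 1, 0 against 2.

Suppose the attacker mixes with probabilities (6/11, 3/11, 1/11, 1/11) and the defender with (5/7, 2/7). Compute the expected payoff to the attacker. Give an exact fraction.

Against (5/7, 2/7), each row's expected payoff is r1: 13/7; r2: -30/7; r3: 10/7; r4: -5.
Taking the (6/11, 3/11, 1/11, 1/11)-weighted average: (6/11)·(13/7) + (3/11)·(-30/7) + (1/11)·(10/7) + (1/11)·(-5) = -37/77.

-37/77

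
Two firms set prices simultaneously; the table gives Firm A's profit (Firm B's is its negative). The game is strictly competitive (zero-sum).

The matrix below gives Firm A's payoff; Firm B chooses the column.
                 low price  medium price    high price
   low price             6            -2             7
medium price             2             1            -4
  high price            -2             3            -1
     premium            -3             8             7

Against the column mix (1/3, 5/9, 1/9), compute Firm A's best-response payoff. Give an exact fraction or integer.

low price: (6)·(1/3) + (-2)·(5/9) + (7)·(1/9) = 5/3.
medium price: (2)·(1/3) + (1)·(5/9) + (-4)·(1/9) = 7/9.
high price: (-2)·(1/3) + (3)·(5/9) + (-1)·(1/9) = 8/9.
premium: (-3)·(1/3) + (8)·(5/9) + (7)·(1/9) = 38/9.
The best pure response is premium with expected payoff 38/9.

38/9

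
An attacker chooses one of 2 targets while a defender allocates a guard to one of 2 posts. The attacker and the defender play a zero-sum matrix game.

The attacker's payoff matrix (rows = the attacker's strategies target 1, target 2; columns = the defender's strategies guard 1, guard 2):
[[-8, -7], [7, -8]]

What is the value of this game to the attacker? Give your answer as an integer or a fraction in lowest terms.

Row minima are -8 and -8, so the attacker's maximin is -8; column maxima are 7 and -7, so the defender's minimax is -7. These differ, so the equilibrium is in mixed strategies.
Let the attacker play target 1 with probability p. The defender is indifferent when −8p + 7(1−p) = −7p − 8(1−p), giving p = 15/16.
Let the defender play guard 1 with probability q. The attacker is indifferent when −8q − 7(1−q) = 7q − 8(1−q), giving q = 1/16.
The value is -8·(1/16) + (-7)·(15/16) = -113/16.

-113/16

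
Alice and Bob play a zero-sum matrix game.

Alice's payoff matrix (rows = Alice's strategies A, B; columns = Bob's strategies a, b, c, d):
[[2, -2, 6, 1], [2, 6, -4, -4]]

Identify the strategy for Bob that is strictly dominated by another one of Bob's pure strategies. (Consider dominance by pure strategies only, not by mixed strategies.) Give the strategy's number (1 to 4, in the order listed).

Bob prefers columns that give Alice less. Compare a with d: 1 < 2, -4 < 2.
So d strictly dominates a for Bob; a is strictly dominated.

1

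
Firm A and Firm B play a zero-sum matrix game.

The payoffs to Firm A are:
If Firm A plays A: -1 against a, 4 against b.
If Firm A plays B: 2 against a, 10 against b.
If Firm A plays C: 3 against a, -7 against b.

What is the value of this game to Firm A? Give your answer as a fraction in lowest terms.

22/9

Row A is strictly dominated by row B, so Firm A never plays it.
The remaining 2×2 game on (B, C) × (a, b) has no saddle point. Let Firm A play B with probability p; indifference gives 2p + 3(1−p) = 10p − 7(1−p), so p = 5/9.
Similarly Firm B's optimal q on a is 17/18, and the value is 2·(17/18) + (10)·(1/18) = 22/9.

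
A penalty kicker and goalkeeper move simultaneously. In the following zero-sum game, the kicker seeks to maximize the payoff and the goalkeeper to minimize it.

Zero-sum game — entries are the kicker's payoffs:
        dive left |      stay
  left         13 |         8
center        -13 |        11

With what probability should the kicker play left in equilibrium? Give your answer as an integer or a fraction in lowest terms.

Row minima are 8 and -13, so the kicker's maximin is 8; column maxima are 13 and 11, so the goalkeeper's minimax is 11. These differ, so the equilibrium is in mixed strategies.
Let the kicker play left with probability p. The goalkeeper is indifferent when 13p − 13(1−p) = 8p + 11(1−p), giving p = 24/29.

24/29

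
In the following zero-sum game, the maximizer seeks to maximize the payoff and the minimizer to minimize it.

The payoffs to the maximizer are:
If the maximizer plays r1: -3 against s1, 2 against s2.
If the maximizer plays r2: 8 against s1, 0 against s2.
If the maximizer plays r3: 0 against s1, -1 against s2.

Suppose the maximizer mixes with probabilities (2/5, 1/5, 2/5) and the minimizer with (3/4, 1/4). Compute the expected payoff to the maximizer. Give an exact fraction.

Against (3/4, 1/4), each row's expected payoff is r1: -7/4; r2: 6; r3: -1/4.
Taking the (2/5, 1/5, 2/5)-weighted average: (2/5)·(-7/4) + (1/5)·(6) + (2/5)·(-1/4) = 2/5.

2/5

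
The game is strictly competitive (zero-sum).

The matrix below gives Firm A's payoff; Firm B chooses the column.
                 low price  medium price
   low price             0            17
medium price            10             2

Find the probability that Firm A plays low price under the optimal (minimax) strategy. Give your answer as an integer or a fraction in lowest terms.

8/25

Row minima are 0 and 2, so Firm A's maximin is 2; column maxima are 10 and 17, so Firm B's minimax is 10. These differ, so the equilibrium is in mixed strategies.
Let Firm A play low price with probability p. Firm B is indifferent when 10(1−p) = 17p + 2(1−p), giving p = 8/25.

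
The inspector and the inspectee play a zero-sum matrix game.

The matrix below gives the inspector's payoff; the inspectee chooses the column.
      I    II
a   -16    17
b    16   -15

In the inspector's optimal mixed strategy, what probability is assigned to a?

Row minima are -16 and -15, so the inspector's maximin is -15; column maxima are 16 and 17, so the inspectee's minimax is 16. These differ, so the equilibrium is in mixed strategies.
Let the inspector play a with probability p. The inspectee is indifferent when −16p + 16(1−p) = 17p − 15(1−p), giving p = 31/64.

31/64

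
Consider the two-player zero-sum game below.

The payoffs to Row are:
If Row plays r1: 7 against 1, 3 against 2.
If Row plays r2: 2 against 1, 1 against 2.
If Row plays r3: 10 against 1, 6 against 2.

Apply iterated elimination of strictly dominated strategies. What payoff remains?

Column 1 is strictly dominated by 2 for Column (3<7, 1<2, 6<10); eliminate 1.
Row r2 is strictly dominated by row r1 (3>1); eliminate r2.
Row r1 is strictly dominated by row r3 (6>3); eliminate r1.
Only (r3, 2) remains, with payoff 6.

6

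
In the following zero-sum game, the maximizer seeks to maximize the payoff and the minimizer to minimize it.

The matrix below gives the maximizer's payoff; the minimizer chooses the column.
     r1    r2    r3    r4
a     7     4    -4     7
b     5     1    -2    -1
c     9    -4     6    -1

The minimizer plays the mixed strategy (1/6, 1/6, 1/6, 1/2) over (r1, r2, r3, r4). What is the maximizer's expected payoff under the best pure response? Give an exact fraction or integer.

14/3

a: (7)·(1/6) + (4)·(1/6) + (-4)·(1/6) + (7)·(1/2) = 14/3.
b: (5)·(1/6) + (1)·(1/6) + (-2)·(1/6) + (-1)·(1/2) = 1/6.
c: (9)·(1/6) + (-4)·(1/6) + (6)·(1/6) + (-1)·(1/2) = 4/3.
The best pure response is a with expected payoff 14/3.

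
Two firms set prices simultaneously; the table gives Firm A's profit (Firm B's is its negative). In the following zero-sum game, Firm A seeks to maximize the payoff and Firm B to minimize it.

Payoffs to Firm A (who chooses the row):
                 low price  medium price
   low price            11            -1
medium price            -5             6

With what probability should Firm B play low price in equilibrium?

7/23

Row minima are -1 and -5, so Firm A's maximin is -1; column maxima are 11 and 6, so Firm B's minimax is 6. These differ, so the equilibrium is in mixed strategies.
Let Firm B play low price with probability q. Firm A is indifferent when 11q − (1−q) = −5q + 6(1−q), giving q = 7/23.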